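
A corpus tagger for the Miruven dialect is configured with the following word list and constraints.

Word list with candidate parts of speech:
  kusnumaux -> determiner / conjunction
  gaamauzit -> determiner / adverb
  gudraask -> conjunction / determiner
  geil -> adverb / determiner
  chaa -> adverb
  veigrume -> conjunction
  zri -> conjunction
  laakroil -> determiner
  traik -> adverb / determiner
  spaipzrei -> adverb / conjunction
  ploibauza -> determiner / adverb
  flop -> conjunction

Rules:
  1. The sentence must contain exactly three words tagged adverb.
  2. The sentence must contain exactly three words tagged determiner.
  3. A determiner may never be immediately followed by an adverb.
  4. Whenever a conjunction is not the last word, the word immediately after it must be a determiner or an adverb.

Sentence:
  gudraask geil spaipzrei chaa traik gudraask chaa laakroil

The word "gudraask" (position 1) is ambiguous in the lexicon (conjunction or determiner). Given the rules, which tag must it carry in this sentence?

Candidates per position — 1:gudraask {conjunction,determiner}; 2:geil {adverb,determiner}; 3:spaipzrei {adverb,conjunction}; 4:chaa {adverb}; 5:traik {adverb,determiner}; 6:gudraask {conjunction,determiner}; 7:chaa {adverb}; 8:laakroil {determiner}.
At position 6, choosing determiner makes rule 3 impossible to satisfy; hence conjunction.
Position 1: the remaining choice is settled jointly with positions 2, 3, 5 — only determiner at position 1 is part of a tagging that satisfies every rule.
The only consistent sequence is: determiner determiner conjunction adverb adverb conjunction adverb determiner.
Check: rule 1 ok; rule 2 ok; rule 3 ok; rule 4 ok.

determiner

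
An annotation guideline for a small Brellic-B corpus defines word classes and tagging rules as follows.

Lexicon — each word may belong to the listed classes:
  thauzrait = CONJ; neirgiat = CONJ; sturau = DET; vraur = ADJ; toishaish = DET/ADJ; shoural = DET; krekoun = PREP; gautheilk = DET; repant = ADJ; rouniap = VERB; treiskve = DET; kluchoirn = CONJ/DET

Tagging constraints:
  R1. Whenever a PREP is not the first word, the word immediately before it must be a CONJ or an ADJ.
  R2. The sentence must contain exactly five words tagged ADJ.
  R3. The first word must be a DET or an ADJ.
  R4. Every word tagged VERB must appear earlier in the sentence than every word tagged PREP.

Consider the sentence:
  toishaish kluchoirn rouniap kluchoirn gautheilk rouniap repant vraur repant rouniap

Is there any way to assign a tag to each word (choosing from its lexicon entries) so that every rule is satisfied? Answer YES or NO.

NO

Candidates per position — 1:toishaish {DET,ADJ}; 2:kluchoirn {CONJ,DET}; 3:rouniap {VERB}; 4:kluchoirn {CONJ,DET}; 5:gautheilk {DET}; 6:rouniap {VERB}; 7:repant {ADJ}; 8:vraur {ADJ}; 9:repant {ADJ}; 10:rouniap {VERB}.
Rule 2 cannot be satisfied by any choice of tags from the lexicon.
So there is no consistent tagging.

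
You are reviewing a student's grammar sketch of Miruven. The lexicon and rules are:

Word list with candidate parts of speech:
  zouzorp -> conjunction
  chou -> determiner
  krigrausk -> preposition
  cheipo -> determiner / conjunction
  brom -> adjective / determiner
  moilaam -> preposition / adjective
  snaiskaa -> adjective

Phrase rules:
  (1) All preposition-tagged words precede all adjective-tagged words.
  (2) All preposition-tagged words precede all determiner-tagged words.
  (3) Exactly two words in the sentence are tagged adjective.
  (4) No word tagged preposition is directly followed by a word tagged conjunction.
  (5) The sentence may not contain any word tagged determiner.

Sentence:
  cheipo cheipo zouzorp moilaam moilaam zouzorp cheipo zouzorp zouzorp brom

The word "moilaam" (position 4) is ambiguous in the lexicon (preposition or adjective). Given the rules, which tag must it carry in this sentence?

Candidates per position — 1:cheipo {determiner,conjunction}; 2:cheipo {determiner,conjunction}; 3:zouzorp {conjunction}; 4:moilaam {preposition,adjective}; 5:moilaam {preposition,adjective}; 6:zouzorp {conjunction}; 7:cheipo {determiner,conjunction}; 8:zouzorp {conjunction}; 9:zouzorp {conjunction}; 10:brom {adjective,determiner}.
Position 1: tagging it determiner would leave rule 5 unsatisfiable, so it must be conjunction.
Position 2: tagging it determiner would leave rule 5 unsatisfiable, so it must be conjunction.
Position 5: tagging it preposition would leave rule 4 unsatisfiable, so it must be adjective.
Position 7: tagging it determiner would leave rule 5 unsatisfiable, so it must be conjunction.
Position 10: tagging it determiner would leave rule 5 unsatisfiable, so it must be adjective.
Position 4: tagging it adjective would leave rule 3 unsatisfiable, so it must be preposition.
So the tagging must be: conjunction conjunction conjunction preposition adjective conjunction conjunction conjunction conjunction adjective.
Rule-by-rule: rule 1 holds; rule 2 holds; rule 3 holds; rule 4 holds; rule 5 holds.

preposition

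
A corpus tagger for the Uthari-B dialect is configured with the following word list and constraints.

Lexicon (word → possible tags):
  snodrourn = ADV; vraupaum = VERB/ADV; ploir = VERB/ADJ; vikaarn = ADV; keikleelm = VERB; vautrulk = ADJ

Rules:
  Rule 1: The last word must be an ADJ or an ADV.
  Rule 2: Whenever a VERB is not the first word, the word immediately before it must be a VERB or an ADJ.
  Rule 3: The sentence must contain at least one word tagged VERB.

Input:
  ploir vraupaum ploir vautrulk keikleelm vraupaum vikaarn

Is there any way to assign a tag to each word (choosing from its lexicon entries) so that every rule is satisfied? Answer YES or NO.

YES

Candidates per position — 1:ploir {VERB,ADJ}; 2:vraupaum {VERB,ADV}; 3:ploir {VERB,ADJ}; 4:vautrulk {ADJ}; 5:keikleelm {VERB}; 6:vraupaum {VERB,ADV}; 7:vikaarn {ADV}.
One satisfying assignment: VERB ADV ADJ ADJ VERB VERB ADV.
Checking: rule 1 ✓; rule 2 ✓; rule 3 ✓.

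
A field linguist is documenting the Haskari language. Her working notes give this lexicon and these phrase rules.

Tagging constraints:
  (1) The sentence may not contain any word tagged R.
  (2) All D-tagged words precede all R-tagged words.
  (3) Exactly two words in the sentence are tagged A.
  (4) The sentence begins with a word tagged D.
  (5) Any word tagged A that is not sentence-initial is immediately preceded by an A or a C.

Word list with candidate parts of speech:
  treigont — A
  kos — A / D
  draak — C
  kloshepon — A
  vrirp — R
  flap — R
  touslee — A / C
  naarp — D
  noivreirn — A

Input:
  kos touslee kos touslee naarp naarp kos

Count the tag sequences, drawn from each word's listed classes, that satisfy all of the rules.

Candidates per position — 1:kos {A,D}; 2:touslee {A,C}; 3:kos {A,D}; 4:touslee {A,C}; 5:naarp {D}; 6:naarp {D}; 7:kos {A,D}.
There are 32 candidate sequences in total.
The sequences that satisfy every rule: D C A A D D D.
Count = 1.

1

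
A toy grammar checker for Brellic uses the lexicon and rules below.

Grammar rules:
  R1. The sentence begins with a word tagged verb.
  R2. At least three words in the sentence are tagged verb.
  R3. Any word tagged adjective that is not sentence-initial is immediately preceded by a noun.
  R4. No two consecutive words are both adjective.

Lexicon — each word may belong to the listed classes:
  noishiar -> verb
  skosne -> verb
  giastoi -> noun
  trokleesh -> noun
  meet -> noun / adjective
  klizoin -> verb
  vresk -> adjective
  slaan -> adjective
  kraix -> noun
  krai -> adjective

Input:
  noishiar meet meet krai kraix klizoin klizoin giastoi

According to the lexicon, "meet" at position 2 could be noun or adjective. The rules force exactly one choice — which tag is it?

noun

Candidates per position — 1:noishiar {verb}; 2:meet {noun,adjective}; 3:meet {noun,adjective}; 4:krai {adjective}; 5:kraix {noun}; 6:klizoin {verb}; 7:klizoin {verb}; 8:giastoi {noun}.
At position 2, choosing adjective makes rule 3 impossible to satisfy; hence noun.
At position 3, choosing adjective makes rule 3 impossible to satisfy; hence noun.
That leaves exactly one tagging: verb noun noun adjective noun verb verb noun.
Rule-by-rule: rule 1 holds; rule 2 holds; rule 3 holds; rule 4 holds.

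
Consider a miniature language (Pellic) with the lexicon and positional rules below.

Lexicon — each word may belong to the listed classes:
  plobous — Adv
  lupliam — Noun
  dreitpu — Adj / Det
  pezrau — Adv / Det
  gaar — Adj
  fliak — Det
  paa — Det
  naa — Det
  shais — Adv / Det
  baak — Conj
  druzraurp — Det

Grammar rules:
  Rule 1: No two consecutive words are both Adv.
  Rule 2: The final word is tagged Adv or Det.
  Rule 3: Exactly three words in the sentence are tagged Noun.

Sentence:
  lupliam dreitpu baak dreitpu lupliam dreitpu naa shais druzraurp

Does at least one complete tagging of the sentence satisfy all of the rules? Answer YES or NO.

Candidates per position — 1:lupliam {Noun}; 2:dreitpu {Adj,Det}; 3:baak {Conj}; 4:dreitpu {Adj,Det}; 5:lupliam {Noun}; 6:dreitpu {Adj,Det}; 7:naa {Det}; 8:shais {Adv,Det}; 9:druzraurp {Det}.
Rule 3 cannot be satisfied by any choice of tags from the lexicon.
So there is no consistent tagging.

NO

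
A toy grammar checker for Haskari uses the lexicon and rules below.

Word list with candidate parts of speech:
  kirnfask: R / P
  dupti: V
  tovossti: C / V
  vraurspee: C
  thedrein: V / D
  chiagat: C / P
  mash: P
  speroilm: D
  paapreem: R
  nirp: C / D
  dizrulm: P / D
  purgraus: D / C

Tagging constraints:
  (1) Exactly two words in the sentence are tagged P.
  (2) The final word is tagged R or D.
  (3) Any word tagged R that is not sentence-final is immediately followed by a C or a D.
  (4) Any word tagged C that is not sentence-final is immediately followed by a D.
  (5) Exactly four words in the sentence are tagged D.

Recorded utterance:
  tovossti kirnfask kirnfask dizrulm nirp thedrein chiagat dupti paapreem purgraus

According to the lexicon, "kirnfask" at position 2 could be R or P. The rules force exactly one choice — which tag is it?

Candidates per position — 1:tovossti {C,V}; 2:kirnfask {R,P}; 3:kirnfask {R,P}; 4:dizrulm {P,D}; 5:nirp {C,D}; 6:thedrein {V,D}; 7:chiagat {C,P}; 8:dupti {V}; 9:paapreem {R}; 10:purgraus {D,C}.
At position 1, choosing C makes rule 4 impossible to satisfy; hence V.
At position 2, choosing R makes rule 3 impossible to satisfy; hence P.
At position 4, choosing P makes rule 5 impossible to satisfy; hence D.
At position 5, choosing C makes rule 5 impossible to satisfy; hence D.
At position 6, choosing V makes rule 5 impossible to satisfy; hence D.
At position 7, choosing C makes rule 4 impossible to satisfy; hence P.
At position 10, choosing C makes rule 2 impossible to satisfy; hence D.
At position 3, choosing P makes rule 1 impossible to satisfy; hence R.
The only consistent sequence is: V P R D D D P V R D.
Checking: rule 1 ✓; rule 2 ✓; rule 3 ✓; rule 4 ✓; rule 5 ✓.

P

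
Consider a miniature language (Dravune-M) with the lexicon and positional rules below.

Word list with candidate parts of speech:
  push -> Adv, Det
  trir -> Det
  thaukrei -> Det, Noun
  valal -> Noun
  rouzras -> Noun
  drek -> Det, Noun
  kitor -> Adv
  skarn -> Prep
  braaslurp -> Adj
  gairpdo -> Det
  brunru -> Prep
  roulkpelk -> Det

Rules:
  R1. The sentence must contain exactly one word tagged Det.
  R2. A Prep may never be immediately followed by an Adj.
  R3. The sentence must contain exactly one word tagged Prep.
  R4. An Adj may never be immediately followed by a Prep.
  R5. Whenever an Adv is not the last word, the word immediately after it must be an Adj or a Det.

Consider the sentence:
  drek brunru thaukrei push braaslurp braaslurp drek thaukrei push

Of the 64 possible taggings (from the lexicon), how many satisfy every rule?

Candidates per position — 1:drek {Det,Noun}; 2:brunru {Prep}; 3:thaukrei {Det,Noun}; 4:push {Adv,Det}; 5:braaslurp {Adj}; 6:braaslurp {Adj}; 7:drek {Det,Noun}; 8:thaukrei {Det,Noun}; 9:push {Adv,Det}.
There are 64 candidate sequences in total.
Checking each against the rules leaves 6 sequences.
Count = 6.

6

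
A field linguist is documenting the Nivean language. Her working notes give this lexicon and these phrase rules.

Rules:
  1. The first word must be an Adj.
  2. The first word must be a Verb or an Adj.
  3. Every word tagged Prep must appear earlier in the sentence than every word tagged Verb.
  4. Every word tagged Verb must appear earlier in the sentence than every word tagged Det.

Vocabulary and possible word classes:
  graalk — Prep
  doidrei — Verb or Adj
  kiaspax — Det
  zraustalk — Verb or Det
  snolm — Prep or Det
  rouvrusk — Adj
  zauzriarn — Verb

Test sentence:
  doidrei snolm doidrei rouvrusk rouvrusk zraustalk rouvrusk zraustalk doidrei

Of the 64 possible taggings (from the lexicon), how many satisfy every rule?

9

Candidates per position — 1:doidrei {Verb,Adj}; 2:snolm {Prep,Det}; 3:doidrei {Verb,Adj}; 4:rouvrusk {Adj}; 5:rouvrusk {Adj}; 6:zraustalk {Verb,Det}; 7:rouvrusk {Adj}; 8:zraustalk {Verb,Det}; 9:doidrei {Verb,Adj}.
There are 64 candidate sequences in total.
Checking each against the rules leaves 9 sequences.
Count = 9.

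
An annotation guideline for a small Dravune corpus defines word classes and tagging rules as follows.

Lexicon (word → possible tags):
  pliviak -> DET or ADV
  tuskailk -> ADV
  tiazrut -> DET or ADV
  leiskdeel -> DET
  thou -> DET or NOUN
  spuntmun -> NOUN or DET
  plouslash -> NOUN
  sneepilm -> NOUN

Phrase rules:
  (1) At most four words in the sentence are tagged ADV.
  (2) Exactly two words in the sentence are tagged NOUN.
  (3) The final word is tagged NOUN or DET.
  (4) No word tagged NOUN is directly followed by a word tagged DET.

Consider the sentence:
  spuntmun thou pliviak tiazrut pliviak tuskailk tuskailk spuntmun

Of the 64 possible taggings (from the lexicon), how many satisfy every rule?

6

Candidates per position — 1:spuntmun {NOUN,DET}; 2:thou {DET,NOUN}; 3:pliviak {DET,ADV}; 4:tiazrut {DET,ADV}; 5:pliviak {DET,ADV}; 6:tuskailk {ADV}; 7:tuskailk {ADV}; 8:spuntmun {NOUN,DET}.
There are 64 candidate sequences in total.
Checking each against the rules leaves 6 sequences.
Count = 6.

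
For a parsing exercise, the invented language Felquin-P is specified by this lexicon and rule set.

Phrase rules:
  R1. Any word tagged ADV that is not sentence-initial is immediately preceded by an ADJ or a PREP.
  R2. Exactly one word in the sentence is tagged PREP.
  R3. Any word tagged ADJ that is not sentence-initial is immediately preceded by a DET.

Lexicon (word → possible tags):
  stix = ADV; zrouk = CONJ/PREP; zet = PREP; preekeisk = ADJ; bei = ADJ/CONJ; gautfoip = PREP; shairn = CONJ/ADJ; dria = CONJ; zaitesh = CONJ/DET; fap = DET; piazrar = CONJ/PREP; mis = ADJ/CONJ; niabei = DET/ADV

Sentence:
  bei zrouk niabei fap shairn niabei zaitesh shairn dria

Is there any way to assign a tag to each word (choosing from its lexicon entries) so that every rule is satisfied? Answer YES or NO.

Candidates per position — 1:bei {ADJ,CONJ}; 2:zrouk {CONJ,PREP}; 3:niabei {DET,ADV}; 4:fap {DET}; 5:shairn {CONJ,ADJ}; 6:niabei {DET,ADV}; 7:zaitesh {CONJ,DET}; 8:shairn {CONJ,ADJ}; 9:dria {CONJ}.
One satisfying assignment: CONJ PREP DET DET ADJ DET DET ADJ CONJ.
Verifying each rule — rule 1 holds; rule 2 holds; rule 3 holds.

YES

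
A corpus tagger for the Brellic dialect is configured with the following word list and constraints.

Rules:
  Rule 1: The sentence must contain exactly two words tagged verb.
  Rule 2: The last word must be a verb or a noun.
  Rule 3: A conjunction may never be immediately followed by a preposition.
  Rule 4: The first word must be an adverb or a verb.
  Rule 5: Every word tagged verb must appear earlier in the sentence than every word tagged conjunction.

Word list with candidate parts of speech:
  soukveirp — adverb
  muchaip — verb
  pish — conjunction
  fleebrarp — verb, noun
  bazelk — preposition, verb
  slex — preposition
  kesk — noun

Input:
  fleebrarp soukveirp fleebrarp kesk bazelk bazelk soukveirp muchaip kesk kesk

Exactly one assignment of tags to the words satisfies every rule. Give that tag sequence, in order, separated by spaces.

Candidates per position — 1:fleebrarp {verb,noun}; 2:soukveirp {adverb}; 3:fleebrarp {verb,noun}; 4:kesk {noun}; 5:bazelk {preposition,verb}; 6:bazelk {preposition,verb}; 7:soukveirp {adverb}; 8:muchaip {verb}; 9:kesk {noun}; 10:kesk {noun}.
Position 1: noun is ruled out by rule 4; that leaves verb.
Position 3: verb is ruled out by rule 1; that leaves noun.
Position 5: verb is ruled out by rule 1; that leaves preposition.
Position 6: verb is ruled out by rule 1; that leaves preposition.
So the tagging must be: verb adverb noun noun preposition preposition adverb verb noun noun.
Rule-by-rule: rule 1 ok; rule 2 ok; rule 3 ok; rule 4 ok; rule 5 ok.

verb adverb noun noun preposition preposition adverb verb noun noun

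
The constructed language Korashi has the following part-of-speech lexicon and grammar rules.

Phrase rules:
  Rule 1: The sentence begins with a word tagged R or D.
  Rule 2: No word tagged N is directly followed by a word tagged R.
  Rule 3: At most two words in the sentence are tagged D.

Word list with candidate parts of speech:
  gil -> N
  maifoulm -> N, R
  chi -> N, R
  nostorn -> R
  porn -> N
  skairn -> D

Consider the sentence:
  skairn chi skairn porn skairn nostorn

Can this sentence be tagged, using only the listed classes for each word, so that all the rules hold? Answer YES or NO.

NO

Candidates per position — 1:skairn {D}; 2:chi {N,R}; 3:skairn {D}; 4:porn {N}; 5:skairn {D}; 6:nostorn {R}.
Rule 3 cannot be satisfied by any choice of tags from the lexicon.
So there is no consistent tagging.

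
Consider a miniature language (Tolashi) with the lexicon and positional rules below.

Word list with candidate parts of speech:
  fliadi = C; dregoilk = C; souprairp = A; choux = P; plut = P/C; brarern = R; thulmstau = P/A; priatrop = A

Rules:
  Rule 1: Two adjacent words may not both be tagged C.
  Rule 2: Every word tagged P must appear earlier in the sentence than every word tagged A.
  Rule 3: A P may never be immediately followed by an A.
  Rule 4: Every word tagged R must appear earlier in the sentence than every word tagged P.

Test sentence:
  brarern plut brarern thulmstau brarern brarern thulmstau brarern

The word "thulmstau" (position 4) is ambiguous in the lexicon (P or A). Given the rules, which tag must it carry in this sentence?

A

Candidates per position — 1:brarern {R}; 2:plut {P,C}; 3:brarern {R}; 4:thulmstau {P,A}; 5:brarern {R}; 6:brarern {R}; 7:thulmstau {P,A}; 8:brarern {R}.
At position 2, choosing P makes rule 4 impossible to satisfy; hence C.
At position 4, choosing P makes rule 4 impossible to satisfy; hence A.
At position 7, choosing P makes rule 2 impossible to satisfy; hence A.
So the tagging must be: R C R A R R A R.
Checking: rule 1 satisfied; rule 2 satisfied; rule 3 satisfied; rule 4 satisfied.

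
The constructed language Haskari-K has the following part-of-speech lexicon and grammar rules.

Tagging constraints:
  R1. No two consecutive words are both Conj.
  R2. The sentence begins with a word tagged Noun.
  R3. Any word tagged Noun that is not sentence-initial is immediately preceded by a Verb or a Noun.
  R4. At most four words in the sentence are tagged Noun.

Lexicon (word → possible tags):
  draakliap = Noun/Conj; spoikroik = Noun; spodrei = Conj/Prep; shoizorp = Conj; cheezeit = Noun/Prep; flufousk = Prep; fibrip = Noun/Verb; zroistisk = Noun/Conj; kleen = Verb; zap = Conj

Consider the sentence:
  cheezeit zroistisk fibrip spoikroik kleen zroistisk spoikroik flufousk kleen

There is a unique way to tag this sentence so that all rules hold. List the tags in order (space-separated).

Noun Conj Verb Noun Verb Noun Noun Prep Verb

Candidates per position — 1:cheezeit {Noun,Prep}; 2:zroistisk {Noun,Conj}; 3:fibrip {Noun,Verb}; 4:spoikroik {Noun}; 5:kleen {Verb}; 6:zroistisk {Noun,Conj}; 7:spoikroik {Noun}; 8:flufousk {Prep}; 9:kleen {Verb}.
At position 1, choosing Prep makes rule 2 impossible to satisfy; hence Noun.
At position 6, choosing Conj makes rule 3 impossible to satisfy; hence Noun.
At position 2, choosing Noun makes rule 4 impossible to satisfy; hence Conj.
At position 3, choosing Noun makes rule 3 impossible to satisfy; hence Verb.
The only consistent sequence is: Noun Conj Verb Noun Verb Noun Noun Prep Verb.
Checking: rule 1 ✓; rule 2 ✓; rule 3 ✓; rule 4 ✓.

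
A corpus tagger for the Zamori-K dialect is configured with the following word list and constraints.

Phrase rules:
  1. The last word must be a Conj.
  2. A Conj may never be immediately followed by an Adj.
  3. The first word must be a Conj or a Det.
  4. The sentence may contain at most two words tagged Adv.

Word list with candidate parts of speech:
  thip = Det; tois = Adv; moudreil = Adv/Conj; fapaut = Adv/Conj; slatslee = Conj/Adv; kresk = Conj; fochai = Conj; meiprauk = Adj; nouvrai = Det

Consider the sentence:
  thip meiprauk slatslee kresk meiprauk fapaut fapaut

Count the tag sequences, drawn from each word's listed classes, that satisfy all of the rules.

Candidates per position — 1:thip {Det}; 2:meiprauk {Adj}; 3:slatslee {Conj,Adv}; 4:kresk {Conj}; 5:meiprauk {Adj}; 6:fapaut {Adv,Conj}; 7:fapaut {Adv,Conj}.
There are 8 candidate sequences in total.
Rule 2 cannot be satisfied by any choice of tags from the lexicon.
So there is no consistent tagging.
Count = 0.

0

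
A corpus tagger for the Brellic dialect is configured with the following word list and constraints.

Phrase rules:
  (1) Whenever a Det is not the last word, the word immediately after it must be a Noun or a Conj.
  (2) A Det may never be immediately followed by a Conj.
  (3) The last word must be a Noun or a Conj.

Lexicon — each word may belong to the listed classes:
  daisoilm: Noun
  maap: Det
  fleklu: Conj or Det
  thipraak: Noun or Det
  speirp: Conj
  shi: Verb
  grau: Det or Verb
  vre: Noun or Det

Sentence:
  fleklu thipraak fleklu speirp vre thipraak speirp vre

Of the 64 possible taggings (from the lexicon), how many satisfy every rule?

4

Candidates per position — 1:fleklu {Conj,Det}; 2:thipraak {Noun,Det}; 3:fleklu {Conj,Det}; 4:speirp {Conj}; 5:vre {Noun,Det}; 6:thipraak {Noun,Det}; 7:speirp {Conj}; 8:vre {Noun,Det}.
There are 64 candidate sequences in total.
The sequences that satisfy every rule: Conj Noun Conj Conj Noun Noun Conj Noun; Conj Noun Conj Conj Det Noun Conj Noun; Det Noun Conj Conj Noun Noun Conj Noun; Det Noun Conj Conj Det Noun Conj Noun.
Count = 4.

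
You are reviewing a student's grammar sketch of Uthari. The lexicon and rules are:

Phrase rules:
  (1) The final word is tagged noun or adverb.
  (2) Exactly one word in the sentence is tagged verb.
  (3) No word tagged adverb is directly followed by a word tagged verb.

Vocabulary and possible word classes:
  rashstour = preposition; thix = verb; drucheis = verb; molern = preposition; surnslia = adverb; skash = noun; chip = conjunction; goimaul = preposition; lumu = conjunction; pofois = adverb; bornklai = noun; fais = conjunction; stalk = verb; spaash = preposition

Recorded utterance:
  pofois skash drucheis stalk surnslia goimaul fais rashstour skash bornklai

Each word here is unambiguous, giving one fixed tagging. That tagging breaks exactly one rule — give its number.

2

Fixed tagging: adverb noun verb verb adverb preposition conjunction preposition noun noun.
Applying the rules: R1 holds, R2 violated, R3 holds.
Only rule 2 fails.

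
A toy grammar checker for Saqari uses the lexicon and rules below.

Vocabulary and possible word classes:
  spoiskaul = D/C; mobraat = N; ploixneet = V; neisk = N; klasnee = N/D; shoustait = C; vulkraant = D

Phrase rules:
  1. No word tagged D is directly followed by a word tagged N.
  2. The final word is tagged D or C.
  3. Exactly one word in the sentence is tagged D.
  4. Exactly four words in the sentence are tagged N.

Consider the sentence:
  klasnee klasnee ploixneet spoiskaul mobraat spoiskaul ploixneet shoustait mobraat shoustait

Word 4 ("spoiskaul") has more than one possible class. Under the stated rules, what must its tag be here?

C

Candidates per position — 1:klasnee {N,D}; 2:klasnee {N,D}; 3:ploixneet {V}; 4:spoiskaul {D,C}; 5:mobraat {N}; 6:spoiskaul {D,C}; 7:ploixneet {V}; 8:shoustait {C}; 9:mobraat {N}; 10:shoustait {C}.
If word 1 were D, no tagging could satisfy rule 4; so word 1 is N.
If word 2 were D, no tagging could satisfy rule 4; so word 2 is N.
If word 4 were D, no tagging could satisfy rule 1; so word 4 is C.
If word 6 were C, no tagging could satisfy rule 3; so word 6 is D.
The unique satisfying tagging is: N N V C N D V C N C.
Verifying each rule — rule 1 ok; rule 2 ok; rule 3 ok; rule 4 ok.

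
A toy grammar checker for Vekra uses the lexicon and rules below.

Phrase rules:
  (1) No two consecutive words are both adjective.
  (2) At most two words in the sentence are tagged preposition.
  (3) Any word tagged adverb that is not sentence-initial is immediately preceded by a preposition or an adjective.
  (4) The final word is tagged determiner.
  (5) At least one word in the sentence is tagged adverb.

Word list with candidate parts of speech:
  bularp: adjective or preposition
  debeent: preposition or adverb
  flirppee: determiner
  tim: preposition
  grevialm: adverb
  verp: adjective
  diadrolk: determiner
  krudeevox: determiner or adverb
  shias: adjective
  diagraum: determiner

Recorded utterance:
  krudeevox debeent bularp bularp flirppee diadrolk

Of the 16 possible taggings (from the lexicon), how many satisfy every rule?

2

Candidates per position — 1:krudeevox {determiner,adverb}; 2:debeent {preposition,adverb}; 3:bularp {adjective,preposition}; 4:bularp {adjective,preposition}; 5:flirppee {determiner}; 6:diadrolk {determiner}.
There are 16 candidate sequences in total.
The sequences that satisfy every rule: adverb preposition adjective preposition determiner determiner; adverb preposition preposition adjective determiner determiner.
Count = 2.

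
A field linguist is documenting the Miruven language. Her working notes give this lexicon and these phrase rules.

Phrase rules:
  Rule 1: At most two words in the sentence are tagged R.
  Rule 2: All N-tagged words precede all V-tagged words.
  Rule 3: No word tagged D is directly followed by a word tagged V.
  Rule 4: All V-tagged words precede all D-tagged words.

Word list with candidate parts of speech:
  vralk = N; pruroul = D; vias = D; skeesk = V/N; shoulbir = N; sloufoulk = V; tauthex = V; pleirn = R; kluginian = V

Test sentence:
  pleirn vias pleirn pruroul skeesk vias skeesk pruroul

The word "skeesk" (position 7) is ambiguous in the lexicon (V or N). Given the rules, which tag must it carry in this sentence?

Candidates per position — 1:pleirn {R}; 2:vias {D}; 3:pleirn {R}; 4:pruroul {D}; 5:skeesk {V,N}; 6:vias {D}; 7:skeesk {V,N}; 8:pruroul {D}.
Position 5: tagging it V would leave rule 3 unsatisfiable, so it must be N.
Position 7: tagging it V would leave rule 3 unsatisfiable, so it must be N.
So the tagging must be: R D R D N D N D.
Checking: rule 1 satisfied; rule 2 satisfied; rule 3 satisfied; rule 4 satisfied.

N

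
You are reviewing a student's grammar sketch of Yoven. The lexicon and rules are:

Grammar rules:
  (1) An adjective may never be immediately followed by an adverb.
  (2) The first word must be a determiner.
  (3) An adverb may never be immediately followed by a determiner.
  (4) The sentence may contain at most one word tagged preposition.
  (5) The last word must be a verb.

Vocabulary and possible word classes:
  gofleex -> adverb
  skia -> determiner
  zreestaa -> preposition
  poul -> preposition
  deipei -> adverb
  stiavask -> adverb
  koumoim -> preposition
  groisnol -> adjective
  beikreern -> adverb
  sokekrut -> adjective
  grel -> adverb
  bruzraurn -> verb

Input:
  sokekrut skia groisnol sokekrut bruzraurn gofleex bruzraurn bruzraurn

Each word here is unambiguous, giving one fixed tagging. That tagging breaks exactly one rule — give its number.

2

Fixed tagging: adjective determiner adjective adjective verb adverb verb verb.
Applying the rules: R1 holds, R2 violated, R3 holds, R4 holds, R5 holds.
Only rule 2 fails.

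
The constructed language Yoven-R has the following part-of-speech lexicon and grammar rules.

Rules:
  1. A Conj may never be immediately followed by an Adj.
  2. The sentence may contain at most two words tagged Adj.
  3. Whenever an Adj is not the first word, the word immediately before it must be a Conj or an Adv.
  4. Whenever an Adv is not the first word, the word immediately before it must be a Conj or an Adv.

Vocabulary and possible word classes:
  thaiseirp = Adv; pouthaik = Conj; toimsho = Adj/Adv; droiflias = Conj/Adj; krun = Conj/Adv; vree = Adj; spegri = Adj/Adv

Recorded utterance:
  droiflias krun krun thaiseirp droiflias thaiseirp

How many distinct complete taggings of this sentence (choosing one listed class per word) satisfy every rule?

Candidates per position — 1:droiflias {Conj,Adj}; 2:krun {Conj,Adv}; 3:krun {Conj,Adv}; 4:thaiseirp {Adv}; 5:droiflias {Conj,Adj}; 6:thaiseirp {Adv}.
There are 16 candidate sequences in total.
Checking each against the rules leaves 6 sequences.
Count = 6.

6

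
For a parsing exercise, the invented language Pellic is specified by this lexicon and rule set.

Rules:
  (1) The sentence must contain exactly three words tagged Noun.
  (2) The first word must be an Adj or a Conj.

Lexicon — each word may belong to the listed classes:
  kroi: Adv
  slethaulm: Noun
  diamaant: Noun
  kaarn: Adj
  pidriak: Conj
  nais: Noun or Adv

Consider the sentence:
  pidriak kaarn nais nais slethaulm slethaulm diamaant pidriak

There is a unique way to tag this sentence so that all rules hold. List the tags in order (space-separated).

Conj Adj Adv Adv Noun Noun Noun Conj

Candidates per position — 1:pidriak {Conj}; 2:kaarn {Adj}; 3:nais {Noun,Adv}; 4:nais {Noun,Adv}; 5:slethaulm {Noun}; 6:slethaulm {Noun}; 7:diamaant {Noun}; 8:pidriak {Conj}.
Word 3 cannot be Noun — rule 1 would then fail for every completion. It is Adv.
Word 4 cannot be Noun — rule 1 would then fail for every completion. It is Adv.
So the tagging must be: Conj Adj Adv Adv Noun Noun Noun Conj.
Check: rule 1 holds; rule 2 holds.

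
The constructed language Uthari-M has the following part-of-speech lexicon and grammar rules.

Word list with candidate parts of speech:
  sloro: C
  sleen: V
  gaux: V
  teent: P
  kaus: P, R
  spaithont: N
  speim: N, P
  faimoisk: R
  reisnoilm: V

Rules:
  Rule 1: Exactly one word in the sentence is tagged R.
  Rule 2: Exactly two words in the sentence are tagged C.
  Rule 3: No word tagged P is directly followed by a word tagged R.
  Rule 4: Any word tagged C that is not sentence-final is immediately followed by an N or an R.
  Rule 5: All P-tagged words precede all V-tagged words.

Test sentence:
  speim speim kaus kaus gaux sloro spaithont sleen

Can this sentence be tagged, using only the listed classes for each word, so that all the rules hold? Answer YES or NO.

Candidates per position — 1:speim {N,P}; 2:speim {N,P}; 3:kaus {P,R}; 4:kaus {P,R}; 5:gaux {V}; 6:sloro {C}; 7:spaithont {N}; 8:sleen {V}.
Rule 2 cannot be satisfied by any choice of tags from the lexicon.
So there is no consistent tagging.

NO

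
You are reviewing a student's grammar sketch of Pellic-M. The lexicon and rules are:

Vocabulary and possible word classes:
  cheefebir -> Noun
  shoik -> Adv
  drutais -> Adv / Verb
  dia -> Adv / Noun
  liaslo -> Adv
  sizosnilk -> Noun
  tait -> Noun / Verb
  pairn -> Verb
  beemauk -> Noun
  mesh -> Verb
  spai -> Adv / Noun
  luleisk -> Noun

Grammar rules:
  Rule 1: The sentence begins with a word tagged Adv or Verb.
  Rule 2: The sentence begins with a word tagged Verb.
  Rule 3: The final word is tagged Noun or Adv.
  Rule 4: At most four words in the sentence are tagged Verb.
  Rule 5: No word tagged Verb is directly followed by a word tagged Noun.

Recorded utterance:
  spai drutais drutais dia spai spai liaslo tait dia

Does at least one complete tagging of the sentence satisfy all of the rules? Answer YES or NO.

NO

Candidates per position — 1:spai {Adv,Noun}; 2:drutais {Adv,Verb}; 3:drutais {Adv,Verb}; 4:dia {Adv,Noun}; 5:spai {Adv,Noun}; 6:spai {Adv,Noun}; 7:liaslo {Adv}; 8:tait {Noun,Verb}; 9:dia {Adv,Noun}.
Rule 2 cannot be satisfied by any choice of tags from the lexicon.
So there is no consistent tagging.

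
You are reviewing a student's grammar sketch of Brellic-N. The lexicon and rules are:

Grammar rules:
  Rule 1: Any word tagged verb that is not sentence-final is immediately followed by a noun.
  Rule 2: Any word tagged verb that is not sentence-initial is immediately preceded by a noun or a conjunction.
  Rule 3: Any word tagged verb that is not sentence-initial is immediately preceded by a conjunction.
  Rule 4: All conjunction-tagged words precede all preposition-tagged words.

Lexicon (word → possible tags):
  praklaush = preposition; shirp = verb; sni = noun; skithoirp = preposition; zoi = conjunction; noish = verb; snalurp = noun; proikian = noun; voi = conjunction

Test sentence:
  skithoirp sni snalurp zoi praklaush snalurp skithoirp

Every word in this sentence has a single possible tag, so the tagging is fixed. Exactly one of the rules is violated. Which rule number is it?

4

Fixed tagging: preposition noun noun conjunction preposition noun preposition.
Applying the rules: R1 ok, R2 ok, R3 ok, R4 fails.
Only rule 4 fails.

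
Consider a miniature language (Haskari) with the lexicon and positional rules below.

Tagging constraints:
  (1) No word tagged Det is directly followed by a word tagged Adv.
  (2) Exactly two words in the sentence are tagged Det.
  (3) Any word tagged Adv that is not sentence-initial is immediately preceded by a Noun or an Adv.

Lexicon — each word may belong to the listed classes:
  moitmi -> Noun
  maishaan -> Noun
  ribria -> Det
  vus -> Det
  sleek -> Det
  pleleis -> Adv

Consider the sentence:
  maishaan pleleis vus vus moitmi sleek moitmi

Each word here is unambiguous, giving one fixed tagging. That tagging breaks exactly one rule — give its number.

2

Fixed tagging: Noun Adv Det Det Noun Det Noun.
Checking each rule: R1 ok, R2 fails, R3 ok.
Only rule 2 fails.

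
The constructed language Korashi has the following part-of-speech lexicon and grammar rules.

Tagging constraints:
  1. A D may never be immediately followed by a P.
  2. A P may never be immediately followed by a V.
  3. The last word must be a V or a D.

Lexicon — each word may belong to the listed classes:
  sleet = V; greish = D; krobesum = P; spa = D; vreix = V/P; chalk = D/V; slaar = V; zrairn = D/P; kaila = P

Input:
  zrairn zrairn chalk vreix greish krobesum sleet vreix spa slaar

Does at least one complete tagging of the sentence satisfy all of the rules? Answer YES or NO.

Candidates per position — 1:zrairn {D,P}; 2:zrairn {D,P}; 3:chalk {D,V}; 4:vreix {V,P}; 5:greish {D}; 6:krobesum {P}; 7:sleet {V}; 8:vreix {V,P}; 9:spa {D}; 10:slaar {V}.
Rule 1 cannot be satisfied by any choice of tags from the lexicon.
So there is no consistent tagging.

NO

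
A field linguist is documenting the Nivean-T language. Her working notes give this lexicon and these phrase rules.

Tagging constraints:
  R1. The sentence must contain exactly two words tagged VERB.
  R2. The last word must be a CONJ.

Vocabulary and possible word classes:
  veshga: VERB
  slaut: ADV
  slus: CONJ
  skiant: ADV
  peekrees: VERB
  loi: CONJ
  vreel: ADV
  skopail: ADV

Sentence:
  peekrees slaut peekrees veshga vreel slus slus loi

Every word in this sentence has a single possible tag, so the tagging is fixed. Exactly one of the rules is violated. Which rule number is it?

Fixed tagging: VERB ADV VERB VERB ADV CONJ CONJ CONJ.
Applying the rules: R1 ✗, R2 ✓.
Only rule 1 fails.

1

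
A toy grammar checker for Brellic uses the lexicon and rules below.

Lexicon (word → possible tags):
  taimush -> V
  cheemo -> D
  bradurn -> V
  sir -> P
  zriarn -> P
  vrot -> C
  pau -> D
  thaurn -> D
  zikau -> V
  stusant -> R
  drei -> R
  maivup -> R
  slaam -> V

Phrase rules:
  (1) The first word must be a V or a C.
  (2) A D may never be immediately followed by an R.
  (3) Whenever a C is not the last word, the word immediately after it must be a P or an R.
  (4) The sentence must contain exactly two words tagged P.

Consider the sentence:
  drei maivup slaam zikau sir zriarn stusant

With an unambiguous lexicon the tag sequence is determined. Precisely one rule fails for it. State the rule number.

1

Fixed tagging: R R V V P P R.
Rule check: R1 fails, R2 ok, R3 ok, R4 ok.
Only rule 1 fails.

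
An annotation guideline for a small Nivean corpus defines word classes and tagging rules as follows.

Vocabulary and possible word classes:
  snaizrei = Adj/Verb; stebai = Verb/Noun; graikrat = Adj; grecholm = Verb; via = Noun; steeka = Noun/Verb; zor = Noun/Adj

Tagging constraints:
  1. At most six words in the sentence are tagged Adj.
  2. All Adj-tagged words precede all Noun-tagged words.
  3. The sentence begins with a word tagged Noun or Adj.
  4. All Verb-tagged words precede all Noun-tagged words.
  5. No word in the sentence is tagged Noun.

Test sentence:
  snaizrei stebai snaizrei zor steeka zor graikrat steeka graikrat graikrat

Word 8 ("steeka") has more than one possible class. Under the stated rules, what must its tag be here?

Candidates per position — 1:snaizrei {Adj,Verb}; 2:stebai {Verb,Noun}; 3:snaizrei {Adj,Verb}; 4:zor {Noun,Adj}; 5:steeka {Noun,Verb}; 6:zor {Noun,Adj}; 7:graikrat {Adj}; 8:steeka {Noun,Verb}; 9:graikrat {Adj}; 10:graikrat {Adj}.
Position 1: Verb is ruled out by rule 3; that leaves Adj.
Position 2: Noun is ruled out by rule 2; that leaves Verb.
Position 4: Noun is ruled out by rule 2; that leaves Adj.
Position 5: Noun is ruled out by rule 2; that leaves Verb.
Position 6: Noun is ruled out by rule 2; that leaves Adj.
Position 8: Noun is ruled out by rule 2; that leaves Verb.
Position 3: Adj is ruled out by rule 1; that leaves Verb.
So the tagging must be: Adj Verb Verb Adj Verb Adj Adj Verb Adj Adj.
Verifying each rule — rule 1 ✓; rule 2 ✓; rule 3 ✓; rule 4 ✓; rule 5 ✓.

Verb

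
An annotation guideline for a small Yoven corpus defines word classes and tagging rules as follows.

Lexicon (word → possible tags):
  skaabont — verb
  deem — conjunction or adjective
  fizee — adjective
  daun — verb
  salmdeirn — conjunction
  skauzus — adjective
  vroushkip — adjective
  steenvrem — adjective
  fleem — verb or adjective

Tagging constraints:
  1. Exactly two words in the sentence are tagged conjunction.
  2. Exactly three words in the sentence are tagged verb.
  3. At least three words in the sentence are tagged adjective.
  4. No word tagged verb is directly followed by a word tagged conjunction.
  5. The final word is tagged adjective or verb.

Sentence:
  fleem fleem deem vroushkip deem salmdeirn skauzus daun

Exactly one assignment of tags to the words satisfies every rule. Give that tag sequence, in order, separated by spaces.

Candidates per position — 1:fleem {verb,adjective}; 2:fleem {verb,adjective}; 3:deem {conjunction,adjective}; 4:vroushkip {adjective}; 5:deem {conjunction,adjective}; 6:salmdeirn {conjunction}; 7:skauzus {adjective}; 8:daun {verb}.
If word 1 were adjective, no tagging could satisfy rule 2; so word 1 is verb.
If word 2 were adjective, no tagging could satisfy rule 2; so word 2 is verb.
If word 3 were conjunction, no tagging could satisfy rule 4; so word 3 is adjective.
If word 5 were adjective, no tagging could satisfy rule 1; so word 5 is conjunction.
The only consistent sequence is: verb verb adjective adjective conjunction conjunction adjective verb.
Rule-by-rule: rule 1 holds; rule 2 holds; rule 3 holds; rule 4 holds; rule 5 holds.

verb verb adjective adjective conjunction conjunction adjective verb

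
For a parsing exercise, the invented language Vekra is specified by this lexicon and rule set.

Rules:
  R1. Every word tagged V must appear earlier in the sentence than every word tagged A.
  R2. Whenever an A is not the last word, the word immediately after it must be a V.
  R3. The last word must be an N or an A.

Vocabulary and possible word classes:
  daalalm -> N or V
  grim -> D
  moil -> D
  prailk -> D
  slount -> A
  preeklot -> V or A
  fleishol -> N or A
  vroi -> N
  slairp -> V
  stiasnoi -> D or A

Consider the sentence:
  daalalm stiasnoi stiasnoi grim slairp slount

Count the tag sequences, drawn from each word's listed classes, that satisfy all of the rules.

Candidates per position — 1:daalalm {N,V}; 2:stiasnoi {D,A}; 3:stiasnoi {D,A}; 4:grim {D}; 5:slairp {V}; 6:slount {A}.
There are 8 candidate sequences in total.
The sequences that satisfy every rule: N D D D V A; V D D D V A.
Count = 2.

2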